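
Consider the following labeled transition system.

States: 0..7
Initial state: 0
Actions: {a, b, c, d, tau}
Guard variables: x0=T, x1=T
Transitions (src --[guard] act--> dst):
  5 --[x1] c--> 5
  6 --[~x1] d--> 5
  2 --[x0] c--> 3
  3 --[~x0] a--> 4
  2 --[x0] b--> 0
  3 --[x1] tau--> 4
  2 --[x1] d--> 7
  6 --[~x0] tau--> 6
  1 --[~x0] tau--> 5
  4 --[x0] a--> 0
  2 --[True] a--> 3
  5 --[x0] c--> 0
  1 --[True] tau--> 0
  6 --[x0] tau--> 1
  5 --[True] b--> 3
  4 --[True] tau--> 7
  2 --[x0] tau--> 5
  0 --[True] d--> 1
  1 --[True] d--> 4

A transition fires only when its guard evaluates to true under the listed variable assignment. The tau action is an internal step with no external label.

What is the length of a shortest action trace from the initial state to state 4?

Answer: 2

Trace:
BFS to 4:
  L0 = {0}
  L1 = {1}
  L2 = {4}
first hit 4 at d=2 via d·d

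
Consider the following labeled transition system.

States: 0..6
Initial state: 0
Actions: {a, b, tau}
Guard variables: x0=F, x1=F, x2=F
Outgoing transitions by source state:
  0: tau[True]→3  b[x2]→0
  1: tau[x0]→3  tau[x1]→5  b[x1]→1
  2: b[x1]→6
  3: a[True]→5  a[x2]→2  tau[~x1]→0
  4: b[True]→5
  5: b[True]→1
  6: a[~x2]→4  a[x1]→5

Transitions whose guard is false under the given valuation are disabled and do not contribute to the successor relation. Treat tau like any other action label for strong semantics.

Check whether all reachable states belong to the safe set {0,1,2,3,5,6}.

Inv-set: {0,1,2,3,5,6}
R = {0,1,3,5}
  0: safe
  1: safe
  3: safe
  5: safe

Answer: INVARIANT HOLDS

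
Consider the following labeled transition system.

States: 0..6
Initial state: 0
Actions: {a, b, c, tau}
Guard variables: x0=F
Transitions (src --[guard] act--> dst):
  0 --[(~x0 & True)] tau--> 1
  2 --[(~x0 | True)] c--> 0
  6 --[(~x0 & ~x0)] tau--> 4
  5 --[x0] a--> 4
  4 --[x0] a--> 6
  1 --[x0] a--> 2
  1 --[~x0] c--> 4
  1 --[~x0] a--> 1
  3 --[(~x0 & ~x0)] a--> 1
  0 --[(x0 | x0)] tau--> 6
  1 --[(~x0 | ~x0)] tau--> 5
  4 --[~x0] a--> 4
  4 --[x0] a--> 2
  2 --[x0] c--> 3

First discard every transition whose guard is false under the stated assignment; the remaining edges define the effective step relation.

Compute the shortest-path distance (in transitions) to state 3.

Answer: UNREACHABLE

Analysis:
Layered search for 3:
  L0 = {0}
  L1 = {1}
  L2 = {4,5}
3 never appears.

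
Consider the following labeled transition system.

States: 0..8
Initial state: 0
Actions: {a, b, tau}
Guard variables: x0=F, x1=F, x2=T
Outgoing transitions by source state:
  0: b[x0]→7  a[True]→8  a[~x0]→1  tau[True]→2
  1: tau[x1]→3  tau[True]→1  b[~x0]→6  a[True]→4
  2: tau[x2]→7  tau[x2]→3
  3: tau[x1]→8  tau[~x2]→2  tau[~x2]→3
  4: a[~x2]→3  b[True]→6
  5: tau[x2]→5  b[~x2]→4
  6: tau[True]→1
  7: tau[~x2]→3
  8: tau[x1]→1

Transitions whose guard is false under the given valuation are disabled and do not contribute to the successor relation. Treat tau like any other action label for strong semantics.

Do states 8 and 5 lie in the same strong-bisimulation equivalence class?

Compute ~ classes (split until stable):
  P[0] = {{0,1,2,3,4,5,6,7,8}}
  P[1] = {{0},{1},{2,5,6},{3,7,8},{4}}
  P[2] = {{0},{1},{2},{3,7,8},{4},{5},{6}}
Fixed point at round 3; 7 class(es).
class of 8: {3,7,8}; class of 5: {5}

Answer: NOT BISIMILAR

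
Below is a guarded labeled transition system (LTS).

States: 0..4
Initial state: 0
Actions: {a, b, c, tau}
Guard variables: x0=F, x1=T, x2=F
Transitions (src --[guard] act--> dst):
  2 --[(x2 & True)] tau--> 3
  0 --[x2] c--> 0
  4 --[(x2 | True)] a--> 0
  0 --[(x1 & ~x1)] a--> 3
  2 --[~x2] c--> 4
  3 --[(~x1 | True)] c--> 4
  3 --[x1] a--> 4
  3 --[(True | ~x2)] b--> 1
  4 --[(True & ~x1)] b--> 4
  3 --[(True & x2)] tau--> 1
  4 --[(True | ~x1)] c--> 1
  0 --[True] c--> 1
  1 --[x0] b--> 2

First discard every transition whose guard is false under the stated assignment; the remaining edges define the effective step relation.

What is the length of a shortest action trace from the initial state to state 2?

Answer: UNREACHABLE

Working:
Breadth-first toward 2:
  Layer 0: {0}
  Layer 1: {1}
2 never appears.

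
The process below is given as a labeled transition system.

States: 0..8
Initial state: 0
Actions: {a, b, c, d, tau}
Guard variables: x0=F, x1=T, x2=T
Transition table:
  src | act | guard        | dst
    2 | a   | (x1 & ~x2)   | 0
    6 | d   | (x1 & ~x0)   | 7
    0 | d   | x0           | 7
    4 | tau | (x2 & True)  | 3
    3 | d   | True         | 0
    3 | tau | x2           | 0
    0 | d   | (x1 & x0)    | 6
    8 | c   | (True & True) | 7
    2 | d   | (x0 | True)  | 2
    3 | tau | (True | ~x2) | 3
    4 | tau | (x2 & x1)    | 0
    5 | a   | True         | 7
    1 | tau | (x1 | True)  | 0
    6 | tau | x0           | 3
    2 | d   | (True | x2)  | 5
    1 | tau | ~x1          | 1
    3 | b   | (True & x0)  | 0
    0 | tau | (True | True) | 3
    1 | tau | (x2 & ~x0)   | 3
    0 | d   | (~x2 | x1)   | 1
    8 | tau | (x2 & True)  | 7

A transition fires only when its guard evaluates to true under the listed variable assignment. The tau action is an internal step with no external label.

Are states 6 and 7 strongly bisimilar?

Answer: NOT BISIMILAR

Analysis:
Compute ~ classes (split until stable):
  round 0: {{0,1,2,3,4,5,6,7,8}}
  round 1: {{0,3},{1,4},{2,6},{5},{7},{8}}
  round 2: {{0},{1,4},{2},{3},{5},{6},{7},{8}}
stable after 3 split(s): 8 block(s)
[6]={6}  [7]={7}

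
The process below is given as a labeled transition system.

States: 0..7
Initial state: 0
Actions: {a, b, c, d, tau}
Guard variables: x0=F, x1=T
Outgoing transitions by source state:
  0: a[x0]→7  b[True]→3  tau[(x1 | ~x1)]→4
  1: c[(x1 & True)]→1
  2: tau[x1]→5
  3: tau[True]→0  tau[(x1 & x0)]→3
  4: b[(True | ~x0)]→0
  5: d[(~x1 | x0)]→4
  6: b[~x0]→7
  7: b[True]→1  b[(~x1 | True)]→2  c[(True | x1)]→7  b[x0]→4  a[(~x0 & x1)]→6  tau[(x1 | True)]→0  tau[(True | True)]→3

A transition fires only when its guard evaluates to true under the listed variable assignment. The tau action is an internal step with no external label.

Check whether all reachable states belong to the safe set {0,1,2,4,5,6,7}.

Answer: INVARIANT VIOLATED at state 3

Working:
Inv-set: {0,1,2,4,5,6,7}
Reach set: {0,3,4}
  0: safe
  3: VIOLATES
  4: safe
reach 3 via b — violates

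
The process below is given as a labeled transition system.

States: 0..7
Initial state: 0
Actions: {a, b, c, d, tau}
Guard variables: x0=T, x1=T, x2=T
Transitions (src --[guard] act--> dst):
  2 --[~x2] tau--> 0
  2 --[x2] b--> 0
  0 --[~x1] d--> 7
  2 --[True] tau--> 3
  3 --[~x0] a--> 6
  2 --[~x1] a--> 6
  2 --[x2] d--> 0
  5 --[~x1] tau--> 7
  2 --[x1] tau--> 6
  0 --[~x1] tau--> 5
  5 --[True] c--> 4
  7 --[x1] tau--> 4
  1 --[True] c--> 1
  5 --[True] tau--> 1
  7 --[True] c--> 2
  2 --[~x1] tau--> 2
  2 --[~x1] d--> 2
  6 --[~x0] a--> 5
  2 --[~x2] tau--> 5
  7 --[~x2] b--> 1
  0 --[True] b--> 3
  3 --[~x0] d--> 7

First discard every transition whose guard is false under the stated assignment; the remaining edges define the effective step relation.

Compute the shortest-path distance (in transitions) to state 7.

Answer: UNREACHABLE

Trace:
Layered search for 7:
  Layer 0: {0}
  Layer 1: {3}
7 never appears.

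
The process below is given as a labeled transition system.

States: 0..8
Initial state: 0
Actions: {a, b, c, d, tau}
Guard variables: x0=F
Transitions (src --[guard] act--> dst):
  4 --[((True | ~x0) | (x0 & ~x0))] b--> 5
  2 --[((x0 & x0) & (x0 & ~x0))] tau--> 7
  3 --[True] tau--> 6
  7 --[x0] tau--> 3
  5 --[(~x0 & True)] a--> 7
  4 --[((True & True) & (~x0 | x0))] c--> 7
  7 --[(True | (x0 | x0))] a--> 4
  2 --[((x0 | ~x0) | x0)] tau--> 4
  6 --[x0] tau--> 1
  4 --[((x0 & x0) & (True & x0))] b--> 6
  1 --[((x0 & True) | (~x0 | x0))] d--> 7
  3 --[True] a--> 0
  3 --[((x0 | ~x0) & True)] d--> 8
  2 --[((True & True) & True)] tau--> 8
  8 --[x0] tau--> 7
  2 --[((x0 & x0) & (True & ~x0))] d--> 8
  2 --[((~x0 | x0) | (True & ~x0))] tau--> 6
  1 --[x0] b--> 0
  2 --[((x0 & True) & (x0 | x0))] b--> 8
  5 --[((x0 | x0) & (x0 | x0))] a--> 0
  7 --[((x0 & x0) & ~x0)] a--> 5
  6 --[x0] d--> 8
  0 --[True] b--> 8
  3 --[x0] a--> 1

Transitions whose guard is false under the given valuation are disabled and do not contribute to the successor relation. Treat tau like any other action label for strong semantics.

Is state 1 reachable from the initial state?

Answer: UNREACHABLE

Analysis:
12 transition(s) survive guard evaluation.
L0 = {0}
L1 = {8}  total {0,8}
Reach set: {0,8}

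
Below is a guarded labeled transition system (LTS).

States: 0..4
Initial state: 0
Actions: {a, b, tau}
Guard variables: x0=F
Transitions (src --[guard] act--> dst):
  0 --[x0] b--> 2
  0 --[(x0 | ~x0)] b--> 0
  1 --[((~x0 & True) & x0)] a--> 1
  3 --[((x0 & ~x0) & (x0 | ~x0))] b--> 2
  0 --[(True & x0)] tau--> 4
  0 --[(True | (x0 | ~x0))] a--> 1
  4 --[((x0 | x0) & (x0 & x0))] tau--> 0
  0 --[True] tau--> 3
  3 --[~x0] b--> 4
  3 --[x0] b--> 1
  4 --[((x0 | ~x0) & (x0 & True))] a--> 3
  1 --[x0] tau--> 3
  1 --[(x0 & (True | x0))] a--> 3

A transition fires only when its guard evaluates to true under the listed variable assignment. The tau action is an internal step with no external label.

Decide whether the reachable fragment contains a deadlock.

Reachable = {0,1,3,4}
  0: a→1  b→0  tau→3  [deg 3]
  1: ∅  [deadlock]
  3: b→4  [deg 1]
  4: ∅  [deadlock]
trace reaching 1: a

Answer: DEADLOCK at state 1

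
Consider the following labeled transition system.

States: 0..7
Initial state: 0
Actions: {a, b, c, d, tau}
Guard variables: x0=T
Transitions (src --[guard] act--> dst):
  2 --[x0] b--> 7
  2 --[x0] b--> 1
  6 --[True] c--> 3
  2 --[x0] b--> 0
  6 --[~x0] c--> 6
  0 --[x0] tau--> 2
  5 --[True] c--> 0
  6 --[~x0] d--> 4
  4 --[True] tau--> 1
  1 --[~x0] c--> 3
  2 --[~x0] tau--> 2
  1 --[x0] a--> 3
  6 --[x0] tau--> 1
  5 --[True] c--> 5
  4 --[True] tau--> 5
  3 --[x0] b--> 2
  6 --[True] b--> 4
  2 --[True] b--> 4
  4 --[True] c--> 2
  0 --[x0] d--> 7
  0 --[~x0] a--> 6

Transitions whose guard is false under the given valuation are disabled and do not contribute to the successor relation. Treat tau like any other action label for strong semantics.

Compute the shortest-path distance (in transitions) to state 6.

Answer: UNREACHABLE

Working:
Breadth-first toward 6:
  Layer 0: {0}
  Layer 1: {2,7}
  Layer 2: {1,4}
  Layer 3: {3,5}
6 never appears.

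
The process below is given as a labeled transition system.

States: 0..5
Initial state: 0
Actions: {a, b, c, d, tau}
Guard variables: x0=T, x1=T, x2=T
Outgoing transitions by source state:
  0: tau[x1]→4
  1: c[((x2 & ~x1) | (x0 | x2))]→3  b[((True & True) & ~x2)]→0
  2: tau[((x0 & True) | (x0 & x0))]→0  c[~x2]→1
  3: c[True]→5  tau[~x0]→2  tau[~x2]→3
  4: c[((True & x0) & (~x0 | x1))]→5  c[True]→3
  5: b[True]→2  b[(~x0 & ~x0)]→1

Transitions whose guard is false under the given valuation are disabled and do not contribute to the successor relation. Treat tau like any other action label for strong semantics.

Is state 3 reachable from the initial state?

After dropping false guards: 7 live edges.
depth 0: {0}
depth 1: {4}  now seen {0,4}
depth 2: {3,5}  now seen {0,3,4,5}
depth 3: {2}  now seen {0,2,3,4,5}
R = {0,2,3,4,5}
trace reaching 3: tau·c

Answer: REACHABLE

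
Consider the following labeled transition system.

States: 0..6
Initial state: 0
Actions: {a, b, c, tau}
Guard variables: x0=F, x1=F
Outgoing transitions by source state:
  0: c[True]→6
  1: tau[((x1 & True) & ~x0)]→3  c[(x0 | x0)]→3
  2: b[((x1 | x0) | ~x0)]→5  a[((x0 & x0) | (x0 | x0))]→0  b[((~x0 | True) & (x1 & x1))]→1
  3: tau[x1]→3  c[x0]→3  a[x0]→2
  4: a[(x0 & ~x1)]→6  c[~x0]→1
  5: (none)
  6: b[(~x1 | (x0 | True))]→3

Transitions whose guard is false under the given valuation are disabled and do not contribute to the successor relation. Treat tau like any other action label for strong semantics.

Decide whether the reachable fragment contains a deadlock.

R = {0,3,6}
  0: c→6  [deg 1]
  3: ∅  [deadlock]
  6: b→3  [deg 1]
witness 3: c·b

Answer: DEADLOCK at state 3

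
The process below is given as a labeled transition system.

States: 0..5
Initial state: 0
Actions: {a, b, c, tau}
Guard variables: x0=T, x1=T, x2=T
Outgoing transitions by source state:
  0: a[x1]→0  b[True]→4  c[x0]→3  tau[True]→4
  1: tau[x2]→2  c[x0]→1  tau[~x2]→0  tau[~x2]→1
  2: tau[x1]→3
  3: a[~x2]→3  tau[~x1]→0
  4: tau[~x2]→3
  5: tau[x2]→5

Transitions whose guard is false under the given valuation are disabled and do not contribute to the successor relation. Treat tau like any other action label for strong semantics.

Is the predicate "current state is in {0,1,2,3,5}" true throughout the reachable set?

Allowed set {0,1,2,3,5}
Reach set: {0,3,4}
  0: ok
  3: ok
  4: ✗ unsafe
counterexample path to 4: b

Answer: INVARIANT VIOLATED at state 4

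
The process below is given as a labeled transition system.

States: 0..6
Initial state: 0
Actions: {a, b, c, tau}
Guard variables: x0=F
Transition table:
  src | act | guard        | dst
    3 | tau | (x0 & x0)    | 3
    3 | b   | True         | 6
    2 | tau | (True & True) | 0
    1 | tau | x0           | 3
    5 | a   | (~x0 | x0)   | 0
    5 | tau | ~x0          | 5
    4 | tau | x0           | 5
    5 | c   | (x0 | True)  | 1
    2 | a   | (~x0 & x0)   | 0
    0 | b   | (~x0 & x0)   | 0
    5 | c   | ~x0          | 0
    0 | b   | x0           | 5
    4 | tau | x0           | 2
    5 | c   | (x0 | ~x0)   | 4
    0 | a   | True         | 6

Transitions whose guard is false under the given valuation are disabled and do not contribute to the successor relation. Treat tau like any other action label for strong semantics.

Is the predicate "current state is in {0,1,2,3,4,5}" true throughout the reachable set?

Safe = {0,1,2,3,4,5}
R = {0,6}
  0: ok
  6: VIOLATES
witness against invariant: a → 6

Answer: INVARIANT VIOLATED at state 6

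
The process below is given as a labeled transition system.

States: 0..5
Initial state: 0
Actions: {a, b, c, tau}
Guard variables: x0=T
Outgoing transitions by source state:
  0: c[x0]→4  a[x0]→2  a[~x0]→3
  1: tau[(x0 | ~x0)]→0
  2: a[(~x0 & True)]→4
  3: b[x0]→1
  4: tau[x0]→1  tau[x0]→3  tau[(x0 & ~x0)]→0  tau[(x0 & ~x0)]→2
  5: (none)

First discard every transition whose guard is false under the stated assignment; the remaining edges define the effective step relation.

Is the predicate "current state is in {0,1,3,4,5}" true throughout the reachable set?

Answer: INVARIANT VIOLATED at state 2

Working:
Allowed set {0,1,3,4,5}
Reach set: {0,1,2,3,4}
  0: safe
  1: safe
  2: ✗ unsafe
  3: safe
  4: safe
reach 2 via a — violates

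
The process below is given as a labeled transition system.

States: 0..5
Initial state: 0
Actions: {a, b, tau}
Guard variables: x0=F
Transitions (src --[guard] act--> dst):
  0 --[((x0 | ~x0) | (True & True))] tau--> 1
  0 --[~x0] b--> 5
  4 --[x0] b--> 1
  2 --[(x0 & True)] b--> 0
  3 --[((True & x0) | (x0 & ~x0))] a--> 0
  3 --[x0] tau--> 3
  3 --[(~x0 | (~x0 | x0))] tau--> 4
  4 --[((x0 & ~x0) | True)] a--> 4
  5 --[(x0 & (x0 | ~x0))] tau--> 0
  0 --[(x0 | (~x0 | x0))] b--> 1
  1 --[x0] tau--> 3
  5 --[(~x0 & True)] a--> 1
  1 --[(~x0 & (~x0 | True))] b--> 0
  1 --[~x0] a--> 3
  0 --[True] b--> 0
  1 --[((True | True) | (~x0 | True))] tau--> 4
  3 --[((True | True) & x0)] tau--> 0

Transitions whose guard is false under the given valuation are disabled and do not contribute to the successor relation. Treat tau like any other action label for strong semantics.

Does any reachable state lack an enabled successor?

Answer: DEADLOCK-FREE

Analysis:
Reach set: {0,1,3,4,5}
  0: b→0  b→1  b→5  tau→1  [4 out]
  1: a→3  b→0  tau→4  [3 out]
  3: tau→4  [1 out]
  4: a→4  [1 out]
  5: a→1  [1 out]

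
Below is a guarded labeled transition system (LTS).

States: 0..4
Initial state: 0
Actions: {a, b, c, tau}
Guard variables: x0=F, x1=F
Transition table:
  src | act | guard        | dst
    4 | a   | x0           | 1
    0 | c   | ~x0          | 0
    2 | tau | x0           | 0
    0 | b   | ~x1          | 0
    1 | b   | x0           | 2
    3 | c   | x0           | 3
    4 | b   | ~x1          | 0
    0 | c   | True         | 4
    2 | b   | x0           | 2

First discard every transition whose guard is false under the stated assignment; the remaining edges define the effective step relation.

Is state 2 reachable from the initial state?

Answer: UNREACHABLE

Working:
4 transition(s) survive guard evaluation.
Layer 0: {0}
Layer 1: {4}  total {0,4}
R = {0,4}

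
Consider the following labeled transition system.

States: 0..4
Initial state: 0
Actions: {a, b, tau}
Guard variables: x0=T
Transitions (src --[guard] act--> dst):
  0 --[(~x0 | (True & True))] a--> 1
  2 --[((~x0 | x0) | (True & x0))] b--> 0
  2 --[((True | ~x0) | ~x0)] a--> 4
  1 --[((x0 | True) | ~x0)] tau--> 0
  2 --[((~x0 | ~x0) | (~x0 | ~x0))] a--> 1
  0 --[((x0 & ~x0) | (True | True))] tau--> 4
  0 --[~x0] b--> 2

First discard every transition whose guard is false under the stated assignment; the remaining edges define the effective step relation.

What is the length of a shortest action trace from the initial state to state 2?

Breadth-first toward 2:
  Layer 0: {0}
  Layer 1: {1,4}
2 never appears.

Answer: UNREACHABLE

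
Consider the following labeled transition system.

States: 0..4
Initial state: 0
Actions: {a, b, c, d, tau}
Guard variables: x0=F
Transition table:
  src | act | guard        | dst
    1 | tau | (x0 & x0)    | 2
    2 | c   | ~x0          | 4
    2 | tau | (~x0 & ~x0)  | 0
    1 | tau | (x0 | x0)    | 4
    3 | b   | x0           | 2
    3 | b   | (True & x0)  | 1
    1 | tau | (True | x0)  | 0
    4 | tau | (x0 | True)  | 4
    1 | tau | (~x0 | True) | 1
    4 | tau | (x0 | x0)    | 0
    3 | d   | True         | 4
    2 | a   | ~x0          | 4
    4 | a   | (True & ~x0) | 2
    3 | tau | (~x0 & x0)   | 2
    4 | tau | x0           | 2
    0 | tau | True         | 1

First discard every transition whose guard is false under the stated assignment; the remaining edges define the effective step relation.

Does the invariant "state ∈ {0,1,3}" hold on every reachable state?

Answer: INVARIANT HOLDS

Analysis:
Inv-set: {0,1,3}
Reachable = {0,1}
  0: ok
  1: ok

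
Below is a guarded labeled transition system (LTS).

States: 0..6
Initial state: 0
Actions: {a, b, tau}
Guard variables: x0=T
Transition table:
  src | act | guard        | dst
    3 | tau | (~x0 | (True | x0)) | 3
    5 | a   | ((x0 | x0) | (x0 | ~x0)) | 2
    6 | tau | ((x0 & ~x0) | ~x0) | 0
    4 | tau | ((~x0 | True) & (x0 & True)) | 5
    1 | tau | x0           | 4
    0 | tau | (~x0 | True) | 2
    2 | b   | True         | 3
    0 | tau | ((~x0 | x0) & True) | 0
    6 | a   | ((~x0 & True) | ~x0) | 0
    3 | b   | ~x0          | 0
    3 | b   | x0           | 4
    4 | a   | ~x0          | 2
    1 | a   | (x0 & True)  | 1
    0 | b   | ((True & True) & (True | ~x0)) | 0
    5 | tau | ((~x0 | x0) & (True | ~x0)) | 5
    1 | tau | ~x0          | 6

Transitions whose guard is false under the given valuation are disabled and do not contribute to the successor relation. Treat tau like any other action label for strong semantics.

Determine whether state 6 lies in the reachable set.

Guard filter leaves 11 enabled edge(s).
depth 0: {0}
depth 1: {2}  now seen {0,2}
depth 2: {3}  now seen {0,2,3}
depth 3: {4}  now seen {0,2,3,4}
depth 4: {5}  now seen {0,2,3,4,5}
Reachable = {0,2,3,4,5}

Answer: UNREACHABLE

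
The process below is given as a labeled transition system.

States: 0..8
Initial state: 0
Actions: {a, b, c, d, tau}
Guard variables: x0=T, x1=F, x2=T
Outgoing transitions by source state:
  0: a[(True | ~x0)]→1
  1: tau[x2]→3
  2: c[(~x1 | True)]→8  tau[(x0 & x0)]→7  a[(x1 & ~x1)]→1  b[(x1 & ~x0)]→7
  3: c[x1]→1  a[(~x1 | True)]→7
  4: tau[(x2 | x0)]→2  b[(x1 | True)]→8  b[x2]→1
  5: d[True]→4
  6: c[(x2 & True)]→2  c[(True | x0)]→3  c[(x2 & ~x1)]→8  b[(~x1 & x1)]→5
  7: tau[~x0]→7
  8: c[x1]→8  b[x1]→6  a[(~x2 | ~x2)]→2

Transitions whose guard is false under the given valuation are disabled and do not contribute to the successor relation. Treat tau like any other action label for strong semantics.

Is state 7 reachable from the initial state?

12 transition(s) survive guard evaluation.
Layer 0: {0}
Layer 1: {1}  now seen {0,1}
Layer 2: {3}  now seen {0,1,3}
Layer 3: {7}  now seen {0,1,3,7}
Reach set: {0,1,3,7}
trace reaching 7: a·tau·a

Answer: REACHABLE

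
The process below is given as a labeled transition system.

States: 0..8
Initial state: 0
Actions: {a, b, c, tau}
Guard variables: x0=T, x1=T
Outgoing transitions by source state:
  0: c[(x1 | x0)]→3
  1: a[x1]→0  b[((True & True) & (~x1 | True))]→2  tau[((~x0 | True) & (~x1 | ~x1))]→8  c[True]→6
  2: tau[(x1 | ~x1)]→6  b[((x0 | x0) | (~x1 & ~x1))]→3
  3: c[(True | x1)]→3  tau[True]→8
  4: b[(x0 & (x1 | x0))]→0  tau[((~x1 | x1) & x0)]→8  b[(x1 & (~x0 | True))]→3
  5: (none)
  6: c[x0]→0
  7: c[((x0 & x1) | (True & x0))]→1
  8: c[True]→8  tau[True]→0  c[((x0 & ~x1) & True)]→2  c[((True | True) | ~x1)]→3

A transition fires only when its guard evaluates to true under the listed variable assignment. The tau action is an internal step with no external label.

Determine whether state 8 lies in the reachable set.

After dropping false guards: 16 live edges.
Layer 0: {0}
Layer 1: {3}  cumulative {0,3}
Layer 2: {8}  cumulative {0,3,8}
Reachable = {0,3,8}
Path to 8: c·tau

Answer: REACHABLE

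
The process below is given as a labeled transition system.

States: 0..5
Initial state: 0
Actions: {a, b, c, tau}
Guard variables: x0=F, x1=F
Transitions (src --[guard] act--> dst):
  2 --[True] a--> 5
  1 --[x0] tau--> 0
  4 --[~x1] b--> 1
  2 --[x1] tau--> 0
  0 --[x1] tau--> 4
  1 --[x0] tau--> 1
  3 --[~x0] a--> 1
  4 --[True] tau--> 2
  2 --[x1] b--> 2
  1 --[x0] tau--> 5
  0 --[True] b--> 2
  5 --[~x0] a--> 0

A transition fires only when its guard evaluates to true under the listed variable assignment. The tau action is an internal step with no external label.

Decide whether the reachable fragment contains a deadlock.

Answer: DEADLOCK-FREE

Analysis:
Reach set: {0,2,5}
  0: b→2  [deg 1]
  2: a→5  [deg 1]
  5: a→0  [deg 1]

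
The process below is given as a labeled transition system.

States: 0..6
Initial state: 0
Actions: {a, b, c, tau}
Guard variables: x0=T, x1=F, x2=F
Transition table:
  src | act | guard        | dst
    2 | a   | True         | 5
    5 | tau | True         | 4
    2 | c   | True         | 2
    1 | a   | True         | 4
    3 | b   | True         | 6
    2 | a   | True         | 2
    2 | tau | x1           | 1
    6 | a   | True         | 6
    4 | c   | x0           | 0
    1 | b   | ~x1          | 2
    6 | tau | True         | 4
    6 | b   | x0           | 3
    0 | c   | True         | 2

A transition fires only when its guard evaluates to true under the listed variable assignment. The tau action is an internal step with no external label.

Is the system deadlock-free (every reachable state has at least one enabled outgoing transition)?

Reachable = {0,2,4,5}
  0: c→2  [1 out]
  2: a→2  a→5  c→2  [3 out]
  4: c→0  [1 out]
  5: tau→4  [1 out]

Answer: DEADLOCK-FREE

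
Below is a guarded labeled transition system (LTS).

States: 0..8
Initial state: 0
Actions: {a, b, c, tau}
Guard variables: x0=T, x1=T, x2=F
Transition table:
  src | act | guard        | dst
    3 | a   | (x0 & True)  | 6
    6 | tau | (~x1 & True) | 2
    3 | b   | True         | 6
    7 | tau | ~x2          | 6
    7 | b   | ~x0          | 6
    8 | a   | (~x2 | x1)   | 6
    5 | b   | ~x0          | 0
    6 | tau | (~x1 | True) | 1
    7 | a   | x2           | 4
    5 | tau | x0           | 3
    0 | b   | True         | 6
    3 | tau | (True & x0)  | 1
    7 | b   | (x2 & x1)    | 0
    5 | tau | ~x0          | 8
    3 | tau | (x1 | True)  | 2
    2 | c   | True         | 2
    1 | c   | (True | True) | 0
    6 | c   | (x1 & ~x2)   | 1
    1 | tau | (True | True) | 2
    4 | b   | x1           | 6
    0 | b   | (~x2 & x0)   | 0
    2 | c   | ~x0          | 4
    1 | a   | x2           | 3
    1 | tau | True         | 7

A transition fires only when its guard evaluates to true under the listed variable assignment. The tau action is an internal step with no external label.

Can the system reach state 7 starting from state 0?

16 transition(s) survive guard evaluation.
L0 = {0}
L1 = {6}  cumulative {0,6}
L2 = {1}  cumulative {0,1,6}
L3 = {2,7}  cumulative {0,1,2,6,7}
Reach set: {0,1,2,6,7}
Path to 7: b·tau·tau

Answer: REACHABLE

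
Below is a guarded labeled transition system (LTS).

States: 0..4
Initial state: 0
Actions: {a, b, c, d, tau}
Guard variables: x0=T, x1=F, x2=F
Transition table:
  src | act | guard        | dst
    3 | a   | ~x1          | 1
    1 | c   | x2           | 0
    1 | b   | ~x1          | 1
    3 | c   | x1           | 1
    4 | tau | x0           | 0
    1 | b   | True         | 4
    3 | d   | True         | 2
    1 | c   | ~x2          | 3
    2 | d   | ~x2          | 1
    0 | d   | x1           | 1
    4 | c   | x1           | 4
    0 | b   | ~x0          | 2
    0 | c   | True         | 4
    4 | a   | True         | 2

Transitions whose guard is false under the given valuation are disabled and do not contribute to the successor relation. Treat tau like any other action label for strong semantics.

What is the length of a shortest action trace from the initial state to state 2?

BFS to 2:
  Layer 0: {0}
  Layer 1: {4}
  Layer 2: {2}
2 enters at depth 2; path c·a

Answer: 2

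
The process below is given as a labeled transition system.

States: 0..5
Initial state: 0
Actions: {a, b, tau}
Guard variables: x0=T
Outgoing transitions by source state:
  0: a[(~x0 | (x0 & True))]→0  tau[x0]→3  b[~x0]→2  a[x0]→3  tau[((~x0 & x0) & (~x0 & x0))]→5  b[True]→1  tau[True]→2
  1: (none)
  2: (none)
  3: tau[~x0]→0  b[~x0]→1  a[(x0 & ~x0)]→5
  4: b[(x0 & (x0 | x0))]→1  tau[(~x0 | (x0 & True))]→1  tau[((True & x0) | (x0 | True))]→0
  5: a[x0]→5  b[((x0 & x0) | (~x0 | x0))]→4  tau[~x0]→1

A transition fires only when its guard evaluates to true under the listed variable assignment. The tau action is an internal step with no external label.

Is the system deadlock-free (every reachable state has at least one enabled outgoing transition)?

R = {0,1,2,3}
  0: a→0  a→3  b→1  tau→2  tau→3  [deg 5]
  1: ∅  [STUCK]
  2: ∅  [STUCK]
  3: ∅  [STUCK]
trace reaching 1: b

Answer: DEADLOCK at state 1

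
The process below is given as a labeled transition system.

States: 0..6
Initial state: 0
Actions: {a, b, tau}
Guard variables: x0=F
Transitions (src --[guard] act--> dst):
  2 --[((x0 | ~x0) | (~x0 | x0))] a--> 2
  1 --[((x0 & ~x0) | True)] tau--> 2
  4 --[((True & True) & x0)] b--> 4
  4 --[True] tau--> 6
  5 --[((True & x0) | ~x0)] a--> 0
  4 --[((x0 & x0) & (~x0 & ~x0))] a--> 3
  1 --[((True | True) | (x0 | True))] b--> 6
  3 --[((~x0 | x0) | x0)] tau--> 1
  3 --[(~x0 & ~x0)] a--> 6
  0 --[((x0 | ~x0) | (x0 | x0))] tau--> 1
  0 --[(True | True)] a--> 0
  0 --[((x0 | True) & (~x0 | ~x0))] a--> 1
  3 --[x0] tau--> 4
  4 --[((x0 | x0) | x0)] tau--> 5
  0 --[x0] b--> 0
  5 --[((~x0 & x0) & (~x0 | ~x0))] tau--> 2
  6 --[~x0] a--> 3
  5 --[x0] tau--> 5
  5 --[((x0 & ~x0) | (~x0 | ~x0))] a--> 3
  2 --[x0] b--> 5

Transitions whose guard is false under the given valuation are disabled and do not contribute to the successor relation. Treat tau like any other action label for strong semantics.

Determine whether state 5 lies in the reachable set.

Guard filter leaves 12 enabled edge(s).
depth 0: {0}
depth 1: {1}  now seen {0,1}
depth 2: {2,6}  now seen {0,1,2,6}
depth 3: {3}  now seen {0,1,2,3,6}
Reach set: {0,1,2,3,6}

Answer: UNREACHABLE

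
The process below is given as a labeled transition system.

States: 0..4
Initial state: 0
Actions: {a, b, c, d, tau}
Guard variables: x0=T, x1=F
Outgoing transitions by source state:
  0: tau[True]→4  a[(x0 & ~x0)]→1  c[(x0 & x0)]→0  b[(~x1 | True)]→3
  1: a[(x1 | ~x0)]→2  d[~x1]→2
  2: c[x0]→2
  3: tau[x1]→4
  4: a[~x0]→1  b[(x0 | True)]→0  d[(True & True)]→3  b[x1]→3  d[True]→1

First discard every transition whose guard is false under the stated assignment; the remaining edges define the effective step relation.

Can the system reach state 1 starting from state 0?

After dropping false guards: 8 live edges.
depth 0: {0}
depth 1: {3,4}  cumulative {0,3,4}
depth 2: {1}  cumulative {0,1,3,4}
depth 3: {2}  cumulative {0,1,2,3,4}
Reachable = {0,1,2,3,4}
Path to 1: tau·d

Answer: REACHABLE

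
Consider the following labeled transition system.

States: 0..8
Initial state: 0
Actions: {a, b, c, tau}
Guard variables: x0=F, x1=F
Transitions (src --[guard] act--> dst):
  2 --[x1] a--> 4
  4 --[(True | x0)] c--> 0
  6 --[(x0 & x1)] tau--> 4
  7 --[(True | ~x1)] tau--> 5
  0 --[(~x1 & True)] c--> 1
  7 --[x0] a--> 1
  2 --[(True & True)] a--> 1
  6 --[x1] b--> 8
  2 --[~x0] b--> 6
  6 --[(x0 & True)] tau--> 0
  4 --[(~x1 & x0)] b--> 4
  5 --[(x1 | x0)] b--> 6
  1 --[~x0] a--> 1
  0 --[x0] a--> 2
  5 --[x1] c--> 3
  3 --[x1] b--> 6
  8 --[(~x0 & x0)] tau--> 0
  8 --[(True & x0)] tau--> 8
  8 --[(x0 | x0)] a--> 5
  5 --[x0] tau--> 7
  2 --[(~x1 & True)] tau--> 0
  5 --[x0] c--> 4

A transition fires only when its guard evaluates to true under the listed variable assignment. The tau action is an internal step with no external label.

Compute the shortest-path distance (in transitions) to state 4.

Layered search for 4:
  L0 = {0}
  L1 = {1}
4 never appears.

Answer: UNREACHABLE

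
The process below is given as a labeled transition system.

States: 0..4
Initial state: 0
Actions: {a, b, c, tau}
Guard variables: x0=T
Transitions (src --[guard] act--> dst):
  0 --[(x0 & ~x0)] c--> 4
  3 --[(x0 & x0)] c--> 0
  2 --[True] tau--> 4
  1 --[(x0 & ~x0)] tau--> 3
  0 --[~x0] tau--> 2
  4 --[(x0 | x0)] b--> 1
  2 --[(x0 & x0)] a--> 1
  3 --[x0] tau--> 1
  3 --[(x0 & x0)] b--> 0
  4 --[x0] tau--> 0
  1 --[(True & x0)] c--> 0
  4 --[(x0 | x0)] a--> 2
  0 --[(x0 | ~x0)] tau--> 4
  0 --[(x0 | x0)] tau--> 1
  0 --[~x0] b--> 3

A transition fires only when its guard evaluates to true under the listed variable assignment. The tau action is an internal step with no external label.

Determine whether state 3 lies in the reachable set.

Answer: UNREACHABLE

Working:
Guard filter leaves 11 enabled edge(s).
depth 0: {0}
depth 1: {1,4}  now seen {0,1,4}
depth 2: {2}  now seen {0,1,2,4}
Reach set: {0,1,2,4}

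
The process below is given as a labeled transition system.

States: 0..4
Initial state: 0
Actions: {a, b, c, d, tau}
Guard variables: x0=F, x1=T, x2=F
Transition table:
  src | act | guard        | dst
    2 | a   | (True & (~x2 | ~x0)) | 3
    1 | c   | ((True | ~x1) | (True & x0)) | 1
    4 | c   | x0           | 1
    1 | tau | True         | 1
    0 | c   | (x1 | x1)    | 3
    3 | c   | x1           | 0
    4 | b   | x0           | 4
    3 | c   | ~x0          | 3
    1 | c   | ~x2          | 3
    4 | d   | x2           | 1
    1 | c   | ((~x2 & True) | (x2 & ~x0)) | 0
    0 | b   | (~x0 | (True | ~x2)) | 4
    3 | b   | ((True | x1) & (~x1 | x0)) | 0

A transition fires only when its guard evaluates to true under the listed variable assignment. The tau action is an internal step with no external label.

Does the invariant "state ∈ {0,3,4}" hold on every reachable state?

Answer: INVARIANT HOLDS

Analysis:
Safe = {0,3,4}
Reachable = {0,3,4}
  0: ok
  3: ok
  4: ok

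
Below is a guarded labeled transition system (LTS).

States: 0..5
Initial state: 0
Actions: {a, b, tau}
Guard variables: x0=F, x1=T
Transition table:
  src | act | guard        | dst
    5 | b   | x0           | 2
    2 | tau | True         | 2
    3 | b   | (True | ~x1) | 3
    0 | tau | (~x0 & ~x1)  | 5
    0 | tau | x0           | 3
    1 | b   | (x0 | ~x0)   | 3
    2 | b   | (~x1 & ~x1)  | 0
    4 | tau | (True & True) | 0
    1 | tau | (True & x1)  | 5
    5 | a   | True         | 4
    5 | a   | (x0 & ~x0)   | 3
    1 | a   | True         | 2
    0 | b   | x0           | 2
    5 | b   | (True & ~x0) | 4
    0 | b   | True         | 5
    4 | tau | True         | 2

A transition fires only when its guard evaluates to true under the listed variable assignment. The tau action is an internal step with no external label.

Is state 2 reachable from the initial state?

Answer: REACHABLE

Trace:
Guard filter leaves 10 enabled edge(s).
Layer 0: {0}
Layer 1: {5}  now seen {0,5}
Layer 2: {4}  now seen {0,4,5}
Layer 3: {2}  now seen {0,2,4,5}
Reachable = {0,2,4,5}
Path to 2: b·a·tau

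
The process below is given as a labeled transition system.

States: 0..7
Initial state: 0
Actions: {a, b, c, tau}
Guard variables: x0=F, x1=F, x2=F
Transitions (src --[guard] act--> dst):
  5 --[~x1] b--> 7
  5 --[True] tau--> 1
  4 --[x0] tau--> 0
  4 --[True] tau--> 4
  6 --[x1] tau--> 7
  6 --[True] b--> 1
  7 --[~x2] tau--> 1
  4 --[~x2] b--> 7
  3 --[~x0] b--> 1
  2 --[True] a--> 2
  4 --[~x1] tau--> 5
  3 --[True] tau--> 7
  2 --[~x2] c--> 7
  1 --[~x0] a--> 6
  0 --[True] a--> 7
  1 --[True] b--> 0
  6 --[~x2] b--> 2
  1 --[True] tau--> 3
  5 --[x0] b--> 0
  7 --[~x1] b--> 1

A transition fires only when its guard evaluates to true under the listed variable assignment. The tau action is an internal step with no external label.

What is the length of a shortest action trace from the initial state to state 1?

Answer: 2

Working:
BFS to 1:
  L0 = {0}
  L1 = {7}
  L2 = {1}
1 enters at depth 2; path a·b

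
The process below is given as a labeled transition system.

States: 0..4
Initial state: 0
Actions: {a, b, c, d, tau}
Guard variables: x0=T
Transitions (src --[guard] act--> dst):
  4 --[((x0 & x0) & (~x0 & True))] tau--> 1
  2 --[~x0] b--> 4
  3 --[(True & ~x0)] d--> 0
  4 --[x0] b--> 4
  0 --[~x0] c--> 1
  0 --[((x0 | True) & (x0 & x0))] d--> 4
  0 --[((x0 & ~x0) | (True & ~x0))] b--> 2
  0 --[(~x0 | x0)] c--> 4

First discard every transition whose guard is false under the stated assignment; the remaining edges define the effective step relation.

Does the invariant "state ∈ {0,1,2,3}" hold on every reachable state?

Allowed set {0,1,2,3}
R = {0,4}
  0: safe
  4: outside
witness against invariant: d → 4

Answer: INVARIANT VIOLATED at state 4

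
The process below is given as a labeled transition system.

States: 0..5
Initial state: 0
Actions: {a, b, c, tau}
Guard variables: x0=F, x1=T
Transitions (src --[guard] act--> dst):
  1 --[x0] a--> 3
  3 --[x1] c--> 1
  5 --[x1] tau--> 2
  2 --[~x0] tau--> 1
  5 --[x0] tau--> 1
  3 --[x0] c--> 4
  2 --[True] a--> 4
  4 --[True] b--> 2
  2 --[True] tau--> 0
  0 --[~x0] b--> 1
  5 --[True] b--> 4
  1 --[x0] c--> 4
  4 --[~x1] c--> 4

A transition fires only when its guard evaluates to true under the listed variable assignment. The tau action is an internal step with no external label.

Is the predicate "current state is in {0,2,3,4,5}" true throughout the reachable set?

Allowed set {0,2,3,4,5}
Reachable = {0,1}
  0: ✓
  1: VIOLATES
counterexample path to 1: b

Answer: INVARIANT VIOLATED at state 1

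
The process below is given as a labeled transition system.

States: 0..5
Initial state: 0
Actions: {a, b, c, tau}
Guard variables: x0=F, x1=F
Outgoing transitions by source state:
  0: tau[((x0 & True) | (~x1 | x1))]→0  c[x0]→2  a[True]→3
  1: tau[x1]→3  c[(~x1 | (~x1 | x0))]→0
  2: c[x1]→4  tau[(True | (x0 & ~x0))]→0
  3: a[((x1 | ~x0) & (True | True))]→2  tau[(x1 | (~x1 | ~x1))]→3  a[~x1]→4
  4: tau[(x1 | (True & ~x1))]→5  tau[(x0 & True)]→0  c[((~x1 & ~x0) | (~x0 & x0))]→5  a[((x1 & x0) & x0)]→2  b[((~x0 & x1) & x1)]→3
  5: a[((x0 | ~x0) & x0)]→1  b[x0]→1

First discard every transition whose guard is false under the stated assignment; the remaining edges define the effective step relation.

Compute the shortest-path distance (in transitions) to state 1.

Answer: UNREACHABLE

Trace:
BFS to 1:
  L0 = {0}
  L1 = {3}
  L2 = {2,4}
  L3 = {5}
1 never appears.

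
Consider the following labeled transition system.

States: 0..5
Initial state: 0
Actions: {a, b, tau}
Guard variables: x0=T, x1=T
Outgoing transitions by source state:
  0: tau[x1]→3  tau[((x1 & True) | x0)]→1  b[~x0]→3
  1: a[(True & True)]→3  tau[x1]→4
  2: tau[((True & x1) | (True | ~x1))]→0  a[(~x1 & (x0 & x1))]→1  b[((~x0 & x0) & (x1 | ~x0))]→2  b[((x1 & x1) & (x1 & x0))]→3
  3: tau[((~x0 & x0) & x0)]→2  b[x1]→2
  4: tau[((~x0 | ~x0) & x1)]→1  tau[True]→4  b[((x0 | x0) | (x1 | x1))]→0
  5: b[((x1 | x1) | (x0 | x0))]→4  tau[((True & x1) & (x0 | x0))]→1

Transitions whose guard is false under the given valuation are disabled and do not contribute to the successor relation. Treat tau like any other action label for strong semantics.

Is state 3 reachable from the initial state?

After dropping false guards: 11 live edges.
depth 0: {0}
depth 1: {1,3}  cumulative {0,1,3}
depth 2: {2,4}  cumulative {0,1,2,3,4}
Reach set: {0,1,2,3,4}
witness 3: tau

Answer: REACHABLE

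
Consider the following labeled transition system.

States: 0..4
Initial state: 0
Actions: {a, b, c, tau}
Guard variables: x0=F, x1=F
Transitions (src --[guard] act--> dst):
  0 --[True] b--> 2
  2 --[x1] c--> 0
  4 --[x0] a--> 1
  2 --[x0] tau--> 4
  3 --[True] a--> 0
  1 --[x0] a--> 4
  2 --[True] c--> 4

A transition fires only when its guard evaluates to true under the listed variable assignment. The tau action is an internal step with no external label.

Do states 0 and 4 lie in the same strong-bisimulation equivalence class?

Answer: NOT BISIMILAR

Analysis:
Compute ~ classes (split until stable):
  π0 = {{0,1,2,3,4}}
  π1 = {{0},{1,4},{2},{3}}
Fixed point at round 2; 4 class(es).
class of 0: {0}; class of 4: {1,4}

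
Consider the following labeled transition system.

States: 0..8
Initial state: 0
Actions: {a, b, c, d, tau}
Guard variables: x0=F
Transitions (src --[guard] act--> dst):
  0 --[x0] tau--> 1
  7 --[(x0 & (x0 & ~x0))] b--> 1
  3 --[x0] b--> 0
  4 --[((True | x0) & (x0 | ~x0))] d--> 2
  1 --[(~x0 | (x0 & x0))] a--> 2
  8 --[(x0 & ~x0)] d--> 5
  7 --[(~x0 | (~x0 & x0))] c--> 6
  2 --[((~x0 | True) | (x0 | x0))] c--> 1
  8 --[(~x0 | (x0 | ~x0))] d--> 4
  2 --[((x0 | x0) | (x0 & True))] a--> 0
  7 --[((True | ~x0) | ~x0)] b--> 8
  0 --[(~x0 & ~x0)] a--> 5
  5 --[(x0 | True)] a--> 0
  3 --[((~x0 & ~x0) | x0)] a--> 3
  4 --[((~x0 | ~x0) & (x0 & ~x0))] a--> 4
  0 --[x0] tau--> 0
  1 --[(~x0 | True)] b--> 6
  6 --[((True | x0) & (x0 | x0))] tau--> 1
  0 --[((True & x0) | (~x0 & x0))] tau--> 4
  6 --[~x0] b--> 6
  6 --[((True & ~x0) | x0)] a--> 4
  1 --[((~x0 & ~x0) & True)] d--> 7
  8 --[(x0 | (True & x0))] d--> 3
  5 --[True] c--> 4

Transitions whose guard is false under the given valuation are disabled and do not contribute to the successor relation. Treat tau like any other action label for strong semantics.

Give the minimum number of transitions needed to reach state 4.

Answer: 2

Analysis:
BFS to 4:
  L0 = {0}
  L1 = {5}
  L2 = {4}
depth(4)=2, e.g. a·c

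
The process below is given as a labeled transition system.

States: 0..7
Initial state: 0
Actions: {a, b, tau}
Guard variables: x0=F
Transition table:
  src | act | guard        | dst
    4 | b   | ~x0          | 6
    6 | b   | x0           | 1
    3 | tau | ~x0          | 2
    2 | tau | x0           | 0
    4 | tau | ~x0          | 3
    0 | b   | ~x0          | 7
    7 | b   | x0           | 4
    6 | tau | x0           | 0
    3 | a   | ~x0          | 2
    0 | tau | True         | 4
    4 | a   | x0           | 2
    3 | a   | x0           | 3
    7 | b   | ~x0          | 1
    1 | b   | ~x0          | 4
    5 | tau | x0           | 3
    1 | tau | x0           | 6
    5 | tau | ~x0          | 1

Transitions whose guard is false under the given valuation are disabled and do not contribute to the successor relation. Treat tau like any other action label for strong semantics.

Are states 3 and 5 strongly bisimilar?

Answer: NOT BISIMILAR

Trace:
Bisimulation quotient by refinement:
  round 0: {{0,1,2,3,4,5,6,7}}
  round 1: {{0,4},{1,7},{2,6},{3},{5}}
  round 2: {{0},{1},{2,6},{3},{4},{5},{7}}
7 equivalence class(es) (converged in 3)
3∈{3}, 5∈{5}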